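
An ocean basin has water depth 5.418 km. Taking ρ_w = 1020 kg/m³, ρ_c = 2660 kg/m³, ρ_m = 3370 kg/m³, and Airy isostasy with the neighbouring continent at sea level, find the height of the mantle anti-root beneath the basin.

In Airy isostatic equilibrium: replacing crust with seawater at the top is compensated by replacing crust with mantle at the base: d (ρ_c − ρ_w) = a (ρ_m − ρ_c).
a = d (ρ_c − ρ_w)/(ρ_m − ρ_c) = 5.418 km × 1640/710 = 12.5 km.

12.5 km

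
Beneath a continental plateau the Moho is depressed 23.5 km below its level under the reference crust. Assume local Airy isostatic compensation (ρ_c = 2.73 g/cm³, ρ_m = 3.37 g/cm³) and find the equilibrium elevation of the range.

Isostatic balance requires: ρ_c h = (ρ_m − ρ_c) r.
h = r (ρ_m − ρ_c) / ρ_c = 23.5 km × (3.37 − 2.73) / 2.73 = 5.51 km.

5.51 km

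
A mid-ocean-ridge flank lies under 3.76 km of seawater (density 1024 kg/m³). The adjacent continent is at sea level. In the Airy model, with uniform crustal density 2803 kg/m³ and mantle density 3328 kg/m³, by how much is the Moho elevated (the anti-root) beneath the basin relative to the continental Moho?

Equating mass per unit area of the two columns: replacing crust with seawater at the top is compensated by replacing crust with mantle at the base: d (ρ_c − ρ_w) = a (ρ_m − ρ_c).
a = d (ρ_c − ρ_w)/(ρ_m − ρ_c) = 3.76 km × 1779/525 = 12.7 km.

12.7 km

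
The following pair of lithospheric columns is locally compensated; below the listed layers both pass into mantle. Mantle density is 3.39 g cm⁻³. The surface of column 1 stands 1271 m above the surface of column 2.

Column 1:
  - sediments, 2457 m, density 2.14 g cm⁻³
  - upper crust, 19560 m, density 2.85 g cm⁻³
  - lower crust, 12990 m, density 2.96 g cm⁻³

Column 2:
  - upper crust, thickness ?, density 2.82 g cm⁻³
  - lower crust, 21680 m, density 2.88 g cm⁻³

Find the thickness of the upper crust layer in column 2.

6760 m

Take the compensation level at the base of the deeper column (depth z_c below the surface of column 1) and equate Σ ρ_i t_i down to z_c; mantle fills any gap and the z_c terms cancel.
Column 1: 2457×2.14 + 19560×2.85 + 12990×2.96 + (z_c − 35007)×3.39
Column 2: 1271×0 + x×2.82 + 21680×2.88 + (z_c − 1271 − 21680 − x)×3.39
The z_c×3.39 term appears on both sides and cancels. Collect the known terms of each column as K = Σ(ρt)_known − 3.39 × (depth of known layers): K_1 = 99454.38 − 3.39×35007 = −19219.35; K_2 = 62438.4 − 3.39×(1271 + 21680) = −15365.49.
Balance: K_1 = K_2 − x×(3.39 − 2.82), so x = (K_2 − K_1)/(3.39 − 2.82) = 3853.86/0.57 = 6760 m.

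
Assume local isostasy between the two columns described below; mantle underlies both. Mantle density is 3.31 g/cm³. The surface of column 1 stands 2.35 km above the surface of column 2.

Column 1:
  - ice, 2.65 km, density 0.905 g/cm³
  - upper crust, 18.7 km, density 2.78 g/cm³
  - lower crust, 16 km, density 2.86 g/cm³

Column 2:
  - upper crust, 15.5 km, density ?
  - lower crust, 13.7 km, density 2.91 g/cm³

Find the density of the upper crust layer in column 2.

2.65 g/cm³

Take the compensation level at the base of the deeper column (depth z_c below the surface of column 1) and equate Σ ρ_i t_i down to z_c; mantle fills any gap and the z_c terms cancel.
Column 1: 2.65×0.905 + 18.7×2.78 + 16×2.86 + (z_c − 37.35)×3.31
Column 2: 2.35×0 + 15.5×ρ + 13.7×2.91 + (z_c − 2.35 − 29.2)×3.31
The z_c×3.31 term appears on both sides and cancels. Collect the known terms of each column as K = Σ(ρt)_known − 3.31 × (depth of known layers): K_1 = 100.14425 − 3.31×37.35 = −23.48425; K_2 = 39.867 − 3.31×(2.35 + 29.2) = −64.5635.
Balance: K_1 = K_2 + 15.5×ρ, so ρ = (K_1 − K_2)/15.5 = 41.0792/15.5 = 2.65 g/cm³.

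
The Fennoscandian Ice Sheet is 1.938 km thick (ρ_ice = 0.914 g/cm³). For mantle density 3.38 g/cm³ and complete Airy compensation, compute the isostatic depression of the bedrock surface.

0.524 km

By Archimedes' principle applied to the lithosphere: the ice load ρ_ice t is balanced by mantle displaced below, ρ_m s.
s = t ρ_ice / ρ_m = 1.938 km × 0.914/3.38 = 0.524 km.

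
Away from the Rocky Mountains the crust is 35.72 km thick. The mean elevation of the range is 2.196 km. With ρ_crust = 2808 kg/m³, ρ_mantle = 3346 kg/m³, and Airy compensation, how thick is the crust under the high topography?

Root depth r = h ρ_c / (ρ_m − ρ_c) = 2.196 km × 2808 / 538 = 11.46 km.
Total thickness = T + h + r = 35.72 km + 2.196 km + 11.46 km = 49.4 km.

49.4 km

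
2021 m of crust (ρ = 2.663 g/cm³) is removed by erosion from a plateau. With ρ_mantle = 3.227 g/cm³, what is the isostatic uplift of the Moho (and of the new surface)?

1670 m

Unloading: uplift u = e ρ_c/ρ_m = 2021 m × 2.663/3.227 = 1670 m.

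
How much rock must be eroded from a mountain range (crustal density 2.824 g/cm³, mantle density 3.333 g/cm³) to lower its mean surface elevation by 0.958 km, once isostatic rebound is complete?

6.27 km

Net drop Δ = e − u = e − e ρ_c/ρ_m = e (ρ_m − ρ_c)/ρ_m.
e = Δ ρ_m/(ρ_m − ρ_c) = 0.958 km × 3.333/0.509 = 6.27 km.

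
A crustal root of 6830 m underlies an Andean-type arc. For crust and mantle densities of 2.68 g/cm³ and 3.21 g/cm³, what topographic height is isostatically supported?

1350 m

In Airy isostatic equilibrium: ρ_c h = (ρ_m − ρ_c) r.
h = r (ρ_m − ρ_c) / ρ_c = 6830 m × (3.21 − 2.68) / 2.68 = 1350 m.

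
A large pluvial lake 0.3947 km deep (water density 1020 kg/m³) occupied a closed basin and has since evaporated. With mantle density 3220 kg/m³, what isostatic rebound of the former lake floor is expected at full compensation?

0.125 km

u = d ρ_w/ρ_m = 0.3947 km × 1020/3220 = 0.125 km.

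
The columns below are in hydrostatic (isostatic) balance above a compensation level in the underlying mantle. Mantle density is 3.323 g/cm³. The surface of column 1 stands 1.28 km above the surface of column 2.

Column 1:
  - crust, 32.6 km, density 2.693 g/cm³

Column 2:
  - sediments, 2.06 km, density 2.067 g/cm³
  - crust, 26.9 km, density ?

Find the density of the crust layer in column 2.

2.81 g/cm³

Take the compensation level at the base of the deeper column (depth z_c below the surface of column 1) and equate Σ ρ_i t_i down to z_c; mantle fills any gap and the z_c terms cancel.
Column 1: 32.6×2.693 + (z_c − 32.6)×3.323
Column 2: 1.28×0 + 2.06×2.067 + 26.9×ρ + (z_c − 1.28 − 28.96)×3.323
The z_c×3.323 term appears on both sides and cancels. Collect the known terms of each column as K = Σ(ρt)_known − 3.323 × (depth of known layers): K_1 = 87.7918 − 3.323×32.6 = −20.538; K_2 = 4.25802 − 3.323×(1.28 + 28.96) = −96.2295.
Balance: K_1 = K_2 + 26.9×ρ, so ρ = (K_1 − K_2)/26.9 = 75.6915/26.9 = 2.81 g/cm³.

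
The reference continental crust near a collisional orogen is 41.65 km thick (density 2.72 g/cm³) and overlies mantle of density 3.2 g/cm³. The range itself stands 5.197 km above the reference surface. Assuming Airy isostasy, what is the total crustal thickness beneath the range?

76.3 km

Root depth r = h ρ_c / (ρ_m − ρ_c) = 5.197 km × 2.72 / 0.48 = 29.45 km.
Total thickness = T + h + r = 41.65 km + 5.197 km + 29.45 km = 76.3 km.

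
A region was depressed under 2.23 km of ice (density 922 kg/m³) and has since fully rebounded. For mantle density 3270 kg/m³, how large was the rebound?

0.629 km

Removing the load lets mantle flow back in; uplift u satisfies ρ_ice t = ρ_m u.
u = t ρ_ice/ρ_m = 2.23 km × 922/3270 = 0.629 km.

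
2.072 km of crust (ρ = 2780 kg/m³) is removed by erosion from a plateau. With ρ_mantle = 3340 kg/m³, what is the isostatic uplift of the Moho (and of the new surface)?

1.72 km

Unloading: uplift u = e ρ_c/ρ_m = 2.072 km × 2780/3340 = 1.72 km.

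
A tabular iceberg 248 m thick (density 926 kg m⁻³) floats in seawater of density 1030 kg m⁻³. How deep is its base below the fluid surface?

Draft d = t ρ_obj/ρ_fluid = 248 m × 926/1030 = 223 m.

223 m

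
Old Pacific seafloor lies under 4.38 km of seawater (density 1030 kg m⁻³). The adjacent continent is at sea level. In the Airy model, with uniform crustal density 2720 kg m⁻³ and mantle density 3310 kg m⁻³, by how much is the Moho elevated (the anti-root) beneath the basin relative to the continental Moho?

12.5 km

In Airy isostatic equilibrium: replacing crust with seawater at the top is compensated by replacing crust with mantle at the base: d (ρ_c − ρ_w) = a (ρ_m − ρ_c).
a = d (ρ_c − ρ_w)/(ρ_m − ρ_c) = 4.38 km × 1690/590 = 12.5 km.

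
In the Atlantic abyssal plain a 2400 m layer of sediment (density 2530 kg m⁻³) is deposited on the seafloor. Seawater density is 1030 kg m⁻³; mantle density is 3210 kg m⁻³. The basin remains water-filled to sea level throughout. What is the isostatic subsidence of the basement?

Submarine loading: the sediment displaces seawater, and the subsidence is in turn flooded, so s (ρ_m − ρ_w) = t (ρ_sed − ρ_w).
s = 2400 m × (2530 − 1030) / (3210 − 1030) = 1650 m.

1650 m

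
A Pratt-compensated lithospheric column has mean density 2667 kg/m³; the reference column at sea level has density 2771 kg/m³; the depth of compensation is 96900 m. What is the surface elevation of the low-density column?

ρ_ref D = ρ (D + h) → h = D (ρ_ref − ρ)/ρ.
h = 96900 m × (2771 − 2667)/2667 = 3780 m.

3780 m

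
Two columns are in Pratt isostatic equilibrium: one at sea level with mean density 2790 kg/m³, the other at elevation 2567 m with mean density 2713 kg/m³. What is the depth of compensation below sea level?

90400 m

ρ_ref D = ρ (D + h) → D (ρ_ref − ρ) = ρ h.
D = ρ h/(ρ_ref − ρ) = 2713 × 2567 m/(2790 − 2713) = 90400 m.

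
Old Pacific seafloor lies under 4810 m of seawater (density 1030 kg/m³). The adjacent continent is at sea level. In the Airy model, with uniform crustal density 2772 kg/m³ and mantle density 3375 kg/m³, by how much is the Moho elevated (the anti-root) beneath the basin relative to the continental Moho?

13900 m

For local isostatic compensation: replacing crust with seawater at the top is compensated by replacing crust with mantle at the base: d (ρ_c − ρ_w) = a (ρ_m − ρ_c).
a = d (ρ_c − ρ_w)/(ρ_m − ρ_c) = 4810 m × 1742/603 = 13900 m.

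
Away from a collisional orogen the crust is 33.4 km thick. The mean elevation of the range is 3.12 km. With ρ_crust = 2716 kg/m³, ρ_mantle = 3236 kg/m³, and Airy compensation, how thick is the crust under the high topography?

52.8 km

Root depth r = h ρ_c / (ρ_m − ρ_c) = 3.12 km × 2716 / 520 = 16.3 km.
Total thickness = T + h + r = 33.4 km + 3.12 km + 16.3 km = 52.8 km.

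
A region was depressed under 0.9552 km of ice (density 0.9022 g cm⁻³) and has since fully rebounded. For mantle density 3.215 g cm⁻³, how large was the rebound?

0.268 km

Removing the load lets mantle flow back in; uplift u satisfies ρ_ice t = ρ_m u.
u = t ρ_ice/ρ_m = 0.9552 km × 0.9022/3.215 = 0.268 km.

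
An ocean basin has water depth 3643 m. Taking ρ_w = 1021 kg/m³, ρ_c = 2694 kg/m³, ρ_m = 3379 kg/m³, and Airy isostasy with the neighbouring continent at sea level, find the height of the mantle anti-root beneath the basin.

Balancing pressure at the compensation depth: replacing crust with seawater at the top is compensated by replacing crust with mantle at the base: d (ρ_c − ρ_w) = a (ρ_m − ρ_c).
a = d (ρ_c − ρ_w)/(ρ_m − ρ_c) = 3643 m × 1673/685 = 8900 m.

8900 m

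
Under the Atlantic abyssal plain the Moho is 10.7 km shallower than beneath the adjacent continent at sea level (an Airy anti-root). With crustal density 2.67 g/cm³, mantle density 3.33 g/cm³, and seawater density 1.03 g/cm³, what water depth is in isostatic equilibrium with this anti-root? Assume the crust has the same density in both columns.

Replacing a thickness d of crust by seawater at the top must be balanced by replacing crust with mantle at the base: d (ρ_c − ρ_w) = a (ρ_m − ρ_c).
d = a (ρ_m − ρ_c)/(ρ_c − ρ_w) = 10.7 km × 0.66/1.64 = 4.31 km.

4.31 km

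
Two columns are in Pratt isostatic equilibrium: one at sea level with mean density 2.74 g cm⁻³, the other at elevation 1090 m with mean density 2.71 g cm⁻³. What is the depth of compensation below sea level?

98500 m

ρ_ref D = ρ (D + h) → D (ρ_ref − ρ) = ρ h.
D = ρ h/(ρ_ref − ρ) = 2.71 × 1090 m/(2.74 − 2.71) = 98500 m.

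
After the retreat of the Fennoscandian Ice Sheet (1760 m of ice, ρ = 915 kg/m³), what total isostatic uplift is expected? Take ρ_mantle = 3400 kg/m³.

474 m

Removing the load lets mantle flow back in; uplift u satisfies ρ_ice t = ρ_m u.
u = t ρ_ice/ρ_m = 1760 m × 915/3400 = 474 m.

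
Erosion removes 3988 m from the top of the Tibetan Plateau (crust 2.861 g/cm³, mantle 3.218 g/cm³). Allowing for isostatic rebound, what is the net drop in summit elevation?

442 m

Rebound u = e ρ_c/ρ_m = 3988 m × 2.861/3.218 = 3546 m.
Net surface drop = e − u = 3988 m − 3546 m = e (ρ_m − ρ_c)/ρ_m = 442 m.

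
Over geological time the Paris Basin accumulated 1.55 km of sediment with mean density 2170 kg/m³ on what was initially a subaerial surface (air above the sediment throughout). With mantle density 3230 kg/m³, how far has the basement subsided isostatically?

Subaerial load: s = t ρ_sed / ρ_m = 1.55 km × 2170/3230 = 1.04 km.

1.04 km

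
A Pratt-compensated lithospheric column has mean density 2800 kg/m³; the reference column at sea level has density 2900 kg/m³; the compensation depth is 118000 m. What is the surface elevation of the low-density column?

ρ_ref D = ρ (D + h) → h = D (ρ_ref − ρ)/ρ.
h = 118000 m × (2900 − 2800)/2800 = 4210 m.

4210 m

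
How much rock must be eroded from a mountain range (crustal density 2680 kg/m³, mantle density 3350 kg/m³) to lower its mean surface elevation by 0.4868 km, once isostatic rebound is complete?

Net drop Δ = e − u = e − e ρ_c/ρ_m = e (ρ_m − ρ_c)/ρ_m.
e = Δ ρ_m/(ρ_m − ρ_c) = 0.4868 km × 3350/670 = 2.43 km.

2.43 km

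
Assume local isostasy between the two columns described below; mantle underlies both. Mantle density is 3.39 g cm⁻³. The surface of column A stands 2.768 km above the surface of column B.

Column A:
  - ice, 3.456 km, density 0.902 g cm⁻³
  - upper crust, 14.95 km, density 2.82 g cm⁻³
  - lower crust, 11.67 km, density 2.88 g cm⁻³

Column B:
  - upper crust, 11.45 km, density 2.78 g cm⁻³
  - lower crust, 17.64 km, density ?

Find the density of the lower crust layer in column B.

Take the compensation level at the base of the deeper column (depth z_c below the surface of column A) and equate Σ ρ_i t_i down to z_c; mantle fills any gap and the z_c terms cancel.
Column A: 3.456×0.902 + 14.95×2.82 + 11.67×2.88 + (z_c − 30.076)×3.39
Column B: 2.768×0 + 11.45×2.78 + 17.64×ρ + (z_c − 2.768 − 29.09)×3.39
The z_c×3.39 term appears on both sides and cancels. Collect the known terms of each column as K = Σ(ρt)_known − 3.39 × (depth of known layers): K_A = 78.885912 − 3.39×30.076 = −23.071728; K_B = 31.831 − 3.39×(2.768 + 29.09) = −76.16762.
Balance: K_A = K_B + 17.64×ρ, so ρ = (K_A − K_B)/17.64 = 53.0959/17.64 = 3.01 g cm⁻³.

3.01 g cm⁻³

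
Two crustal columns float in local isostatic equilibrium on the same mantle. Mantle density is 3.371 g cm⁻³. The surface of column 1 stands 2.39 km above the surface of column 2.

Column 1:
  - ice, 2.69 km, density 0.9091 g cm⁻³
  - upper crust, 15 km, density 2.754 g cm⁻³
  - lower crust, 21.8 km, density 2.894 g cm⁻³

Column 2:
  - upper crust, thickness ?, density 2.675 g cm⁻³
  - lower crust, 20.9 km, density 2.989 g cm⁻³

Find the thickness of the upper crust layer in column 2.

14.7 km

Take the compensation level at the base of the deeper column (depth z_c below the surface of column 1) and equate Σ ρ_i t_i down to z_c; mantle fills any gap and the z_c terms cancel.
Column 1: 2.69×0.9091 + 15×2.754 + 21.8×2.894 + (z_c − 39.49)×3.371
Column 2: 2.39×0 + x×2.675 + 20.9×2.989 + (z_c − 2.39 − 20.9 − x)×3.371
The z_c×3.371 term appears on both sides and cancels. Collect the known terms of each column as K = Σ(ρt)_known − 3.371 × (depth of known layers): K_1 = 106.844679 − 3.371×39.49 = −26.276111; K_2 = 62.4701 − 3.371×(2.39 + 20.9) = −16.04049.
Balance: K_1 = K_2 − x×(3.371 − 2.675), so x = (K_2 − K_1)/(3.371 − 2.675) = 10.2356/0.696 = 14.7 km.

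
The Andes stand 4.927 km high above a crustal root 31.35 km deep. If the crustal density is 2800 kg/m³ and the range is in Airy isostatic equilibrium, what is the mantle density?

3240 kg/m³

Airy balance: ρ_c h = (ρ_m − ρ_c) r → ρ_m = ρ_c (1 + h/r).
ρ_m = 2800 × (1 + 4.927 km/31.35 km) = 3240 kg/m³.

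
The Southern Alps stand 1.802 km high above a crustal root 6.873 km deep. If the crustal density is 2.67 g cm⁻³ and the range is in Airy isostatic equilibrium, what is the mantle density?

3.37 g cm⁻³

Airy balance: ρ_c h = (ρ_m − ρ_c) r → ρ_m = ρ_c (1 + h/r).
ρ_m = 2.67 × (1 + 1.802 km/6.873 km) = 3.37 g cm⁻³.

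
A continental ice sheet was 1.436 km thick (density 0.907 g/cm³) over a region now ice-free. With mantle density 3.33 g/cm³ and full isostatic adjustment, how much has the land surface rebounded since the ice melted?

Removing the load lets mantle flow back in; uplift u satisfies ρ_ice t = ρ_m u.
u = t ρ_ice/ρ_m = 1.436 km × 0.907/3.33 = 0.391 km.

0.391 km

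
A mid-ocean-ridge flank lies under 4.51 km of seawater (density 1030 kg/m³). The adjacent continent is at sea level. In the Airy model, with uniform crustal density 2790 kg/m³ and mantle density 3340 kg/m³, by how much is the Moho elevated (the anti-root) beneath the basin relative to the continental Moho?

Isostatic balance requires: replacing crust with seawater at the top is compensated by replacing crust with mantle at the base: d (ρ_c − ρ_w) = a (ρ_m − ρ_c).
a = d (ρ_c − ρ_w)/(ρ_m − ρ_c) = 4.51 km × 1760/550 = 14.4 km.

14.4 km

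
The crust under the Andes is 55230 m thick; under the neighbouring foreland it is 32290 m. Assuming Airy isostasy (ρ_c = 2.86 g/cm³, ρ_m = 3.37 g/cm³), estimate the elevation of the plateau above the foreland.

Excess crust Δ = 55230 m − 32290 m = 22940 m, split between elevation h and root r with h + r = Δ.
Airy balance ρ_c h = (ρ_m − ρ_c) r gives r = h ρ_c/(ρ_m − ρ_c), so h (1 + ρ_c/(ρ_m − ρ_c)) = Δ, i.e. h = Δ (ρ_m − ρ_c)/ρ_m.
h = 22940 m × 0.51/3.37 = 3470 m.

3470 m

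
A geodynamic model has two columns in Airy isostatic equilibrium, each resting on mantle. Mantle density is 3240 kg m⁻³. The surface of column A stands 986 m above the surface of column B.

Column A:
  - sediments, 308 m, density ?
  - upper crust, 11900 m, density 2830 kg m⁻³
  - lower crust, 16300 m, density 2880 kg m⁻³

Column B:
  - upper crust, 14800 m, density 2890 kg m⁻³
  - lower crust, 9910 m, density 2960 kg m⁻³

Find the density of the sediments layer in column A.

Take the compensation level at the base of the deeper column (depth z_c below the surface of column A) and equate Σ ρ_i t_i down to z_c; mantle fills any gap and the z_c terms cancel.
Column A: 308×ρ + 11900×2830 + 16300×2880 + (z_c − 28508)×3240
Column B: 986×0 + 14800×2890 + 9910×2960 + (z_c − 986 − 24710)×3240
The z_c×3240 term appears on both sides and cancels. Collect the known terms of each column as K = Σ(ρt)_known − 3240 × (depth of known layers): K_A = 80621000 − 3240×28508 = −11744920; K_B = 72105600 − 3240×(986 + 24710) = −11149440.
Balance: K_A + 308×ρ = K_B, so ρ = (K_B − K_A)/308 = 595480/308 = 1930 kg m⁻³.

1930 kg m⁻³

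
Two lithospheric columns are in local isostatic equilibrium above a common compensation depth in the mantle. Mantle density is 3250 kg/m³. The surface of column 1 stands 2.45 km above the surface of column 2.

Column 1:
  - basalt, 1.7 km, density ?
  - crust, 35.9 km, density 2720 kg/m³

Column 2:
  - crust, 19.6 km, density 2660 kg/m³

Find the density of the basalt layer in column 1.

2960 kg/m³

Take the compensation level at the base of the deeper column (depth z_c below the surface of column 1) and equate Σ ρ_i t_i down to z_c; mantle fills any gap and the z_c terms cancel.
Column 1: 1.7×ρ + 35.9×2720 + (z_c − 37.6)×3250
Column 2: 2.45×0 + 19.6×2660 + (z_c − 2.45 − 19.6)×3250
The z_c×3250 term appears on both sides and cancels. Collect the known terms of each column as K = Σ(ρt)_known − 3250 × (depth of known layers): K_1 = 97648 − 3250×37.6 = −24552; K_2 = 52136 − 3250×(2.45 + 19.6) = −19526.5.
Balance: K_1 + 1.7×ρ = K_2, so ρ = (K_2 − K_1)/1.7 = 5025.5/1.7 = 2960 kg/m³.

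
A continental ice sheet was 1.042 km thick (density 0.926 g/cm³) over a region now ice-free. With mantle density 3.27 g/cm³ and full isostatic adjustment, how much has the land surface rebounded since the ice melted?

Removing the load lets mantle flow back in; uplift u satisfies ρ_ice t = ρ_m u.
u = t ρ_ice/ρ_m = 1.042 km × 0.926/3.27 = 0.295 km.

0.295 km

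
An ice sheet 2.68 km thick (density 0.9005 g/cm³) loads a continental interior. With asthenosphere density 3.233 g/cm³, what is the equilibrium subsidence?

0.746 km

Isostatic balance requires: the ice load ρ_ice t is balanced by mantle displaced below, ρ_m s.
s = t ρ_ice / ρ_m = 2.68 km × 0.9005/3.233 = 0.746 km.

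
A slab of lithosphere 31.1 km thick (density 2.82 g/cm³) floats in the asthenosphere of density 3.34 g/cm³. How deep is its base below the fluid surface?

Draft d = t ρ_obj/ρ_fluid = 31.1 km × 2.82/3.34 = 26.3 km.

26.3 km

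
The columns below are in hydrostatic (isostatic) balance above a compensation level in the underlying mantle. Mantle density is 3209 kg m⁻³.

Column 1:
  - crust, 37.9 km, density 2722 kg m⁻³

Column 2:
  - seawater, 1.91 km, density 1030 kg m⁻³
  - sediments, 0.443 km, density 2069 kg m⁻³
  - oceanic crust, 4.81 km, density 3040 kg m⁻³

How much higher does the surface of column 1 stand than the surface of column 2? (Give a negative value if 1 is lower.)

For any compensation level in the mantle, the mantle terms cancel and isostasy reduces to e = (Σt_1 − Σt_2) − (Σ(ρt)_1 − Σ(ρt)_2) / ρ_m.
Σt_1 = 37.9 km; Σt_2 = 7.163 km; Σ(ρt)_1 = 103163.8; Σ(ρt)_2 = 17506.267 (in km·kg m⁻³).
e = (37.9 − 7.163) − (103163.8 − 17506.267) / 3209 = 4.04 km.

4.04 km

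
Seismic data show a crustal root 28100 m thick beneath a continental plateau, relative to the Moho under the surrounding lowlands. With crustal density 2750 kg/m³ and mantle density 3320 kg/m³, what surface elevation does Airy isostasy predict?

5820 m

Isostatic balance requires: ρ_c h = (ρ_m − ρ_c) r.
h = r (ρ_m − ρ_c) / ρ_c = 28100 m × (3320 − 2750) / 2750 = 5820 m.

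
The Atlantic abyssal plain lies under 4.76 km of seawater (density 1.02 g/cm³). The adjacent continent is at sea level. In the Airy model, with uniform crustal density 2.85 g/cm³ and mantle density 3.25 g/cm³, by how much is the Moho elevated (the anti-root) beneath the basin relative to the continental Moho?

By Archimedes' principle applied to the lithosphere: replacing crust with seawater at the top is compensated by replacing crust with mantle at the base: d (ρ_c − ρ_w) = a (ρ_m − ρ_c).
a = d (ρ_c − ρ_w)/(ρ_m − ρ_c) = 4.76 km × 1.83/0.4 = 21.8 km.

21.8 km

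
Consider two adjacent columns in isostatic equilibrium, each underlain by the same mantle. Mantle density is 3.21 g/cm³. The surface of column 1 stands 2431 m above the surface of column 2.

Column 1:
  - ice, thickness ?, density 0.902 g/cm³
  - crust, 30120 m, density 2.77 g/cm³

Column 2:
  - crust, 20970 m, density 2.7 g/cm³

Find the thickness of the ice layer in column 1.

Take the compensation level at the base of the deeper column (depth z_c below the surface of column 1) and equate Σ ρ_i t_i down to z_c; mantle fills any gap and the z_c terms cancel.
Column 1: x×0.902 + 30120×2.77 + (z_c − 30120 − x)×3.21
Column 2: 2431×0 + 20970×2.7 + (z_c − 2431 − 20970)×3.21
The z_c×3.21 term appears on both sides and cancels. Collect the known terms of each column as K = Σ(ρt)_known − 3.21 × (depth of known layers): K_1 = 83432.4 − 3.21×30120 = −13252.8; K_2 = 56619 − 3.21×(2431 + 20970) = −18498.21.
Balance: K_1 − x×(3.21 − 0.902) = K_2, so x = (K_1 − K_2)/(3.21 − 0.902) = 5245.41/2.308 = 2270 m.

2270 m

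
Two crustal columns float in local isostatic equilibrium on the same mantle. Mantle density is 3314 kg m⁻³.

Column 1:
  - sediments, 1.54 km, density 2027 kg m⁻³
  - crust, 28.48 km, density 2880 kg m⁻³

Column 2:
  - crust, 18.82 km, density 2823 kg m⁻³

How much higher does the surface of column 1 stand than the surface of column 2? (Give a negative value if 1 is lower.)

For any compensation level in the mantle, the mantle terms cancel and isostasy reduces to e = (Σt_1 − Σt_2) − (Σ(ρt)_1 − Σ(ρt)_2) / ρ_m.
Σt_1 = 30.02 km; Σt_2 = 18.82 km; Σ(ρt)_1 = 85143.98; Σ(ρt)_2 = 53128.86 (in km·kg m⁻³).
e = (30.02 − 18.82) − (85143.98 − 53128.86) / 3314 = 1.54 km.

1.54 km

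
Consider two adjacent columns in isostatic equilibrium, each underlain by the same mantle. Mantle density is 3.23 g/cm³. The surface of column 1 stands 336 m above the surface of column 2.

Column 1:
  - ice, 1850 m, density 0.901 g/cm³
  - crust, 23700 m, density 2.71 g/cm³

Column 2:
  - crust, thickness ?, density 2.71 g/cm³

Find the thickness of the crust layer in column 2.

Take the compensation level at the base of the deeper column (depth z_c below the surface of column 1) and equate Σ ρ_i t_i down to z_c; mantle fills any gap and the z_c terms cancel.
Column 1: 1850×0.901 + 23700×2.71 + (z_c − 25550)×3.23
Column 2: 336×0 + x×2.71 + (z_c − 336 − 0 − x)×3.23
The z_c×3.23 term appears on both sides and cancels. Collect the known terms of each column as K = Σ(ρt)_known − 3.23 × (depth of known layers): K_1 = 65893.85 − 3.23×25550 = −16632.65; K_2 = 0 − 3.23×(336 + 0) = −1085.28.
Balance: K_1 = K_2 − x×(3.23 − 2.71), so x = (K_2 − K_1)/(3.23 − 2.71) = 15547.4/0.52 = 29900 m.

29900 m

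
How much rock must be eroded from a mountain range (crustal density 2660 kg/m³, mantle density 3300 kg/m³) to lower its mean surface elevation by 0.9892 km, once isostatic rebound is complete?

5.1 km

Net drop Δ = e − u = e − e ρ_c/ρ_m = e (ρ_m − ρ_c)/ρ_m.
e = Δ ρ_m/(ρ_m − ρ_c) = 0.9892 km × 3300/640 = 5.1 km.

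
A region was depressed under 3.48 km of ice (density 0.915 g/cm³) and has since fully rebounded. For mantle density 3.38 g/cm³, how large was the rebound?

Removing the load lets mantle flow back in; uplift u satisfies ρ_ice t = ρ_m u.
u = t ρ_ice/ρ_m = 3.48 km × 0.915/3.38 = 0.942 km.

0.942 km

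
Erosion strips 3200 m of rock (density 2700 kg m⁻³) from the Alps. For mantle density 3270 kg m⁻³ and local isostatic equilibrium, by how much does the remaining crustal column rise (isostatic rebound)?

2640 m

Unloading: uplift u = e ρ_c/ρ_m = 3200 m × 2700/3270 = 2640 m.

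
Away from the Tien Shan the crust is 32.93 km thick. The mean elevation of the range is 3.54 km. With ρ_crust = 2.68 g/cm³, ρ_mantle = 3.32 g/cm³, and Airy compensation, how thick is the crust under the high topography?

Root depth r = h ρ_c / (ρ_m − ρ_c) = 3.54 km × 2.68 / 0.64 = 14.82 km.
Total thickness = T + h + r = 32.93 km + 3.54 km + 14.82 km = 51.3 km.

51.3 km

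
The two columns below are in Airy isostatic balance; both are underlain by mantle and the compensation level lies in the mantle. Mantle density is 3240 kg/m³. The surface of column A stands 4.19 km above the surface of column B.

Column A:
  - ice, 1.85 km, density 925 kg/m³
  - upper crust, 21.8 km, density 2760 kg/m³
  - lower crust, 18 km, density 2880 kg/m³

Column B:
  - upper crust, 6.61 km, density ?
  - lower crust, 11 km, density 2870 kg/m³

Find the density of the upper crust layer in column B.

2700 kg/m³

Take the compensation level at the base of the deeper column (depth z_c below the surface of column A) and equate Σ ρ_i t_i down to z_c; mantle fills any gap and the z_c terms cancel.
Column A: 1.85×925 + 21.8×2760 + 18×2880 + (z_c − 41.65)×3240
Column B: 4.19×0 + 6.61×ρ + 11×2870 + (z_c − 4.19 − 17.61)×3240
The z_c×3240 term appears on both sides and cancels. Collect the known terms of each column as K = Σ(ρt)_known − 3240 × (depth of known layers): K_A = 113719.25 − 3240×41.65 = −21226.75; K_B = 31570 − 3240×(4.19 + 17.61) = −39062.
Balance: K_A = K_B + 6.61×ρ, so ρ = (K_A − K_B)/6.61 = 17835.2/6.61 = 2700 kg/m³.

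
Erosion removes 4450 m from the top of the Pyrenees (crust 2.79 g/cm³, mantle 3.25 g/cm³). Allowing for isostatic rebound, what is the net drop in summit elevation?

630 m

Rebound u = e ρ_c/ρ_m = 4450 m × 2.79/3.25 = 3820 m.
Net surface drop = e − u = 4450 m − 3820 m = e (ρ_m − ρ_c)/ρ_m = 630 m.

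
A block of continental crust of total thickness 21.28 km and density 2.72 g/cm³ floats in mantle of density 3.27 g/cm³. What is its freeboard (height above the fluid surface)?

3.58 km

Floating equilibrium: submerged depth d = t ρ_obj/ρ_fluid = 21.28 km × 2.72/3.27 = 17.7 km.
Freeboard = t − d = 21.28 km − 17.7 km = 3.58 km.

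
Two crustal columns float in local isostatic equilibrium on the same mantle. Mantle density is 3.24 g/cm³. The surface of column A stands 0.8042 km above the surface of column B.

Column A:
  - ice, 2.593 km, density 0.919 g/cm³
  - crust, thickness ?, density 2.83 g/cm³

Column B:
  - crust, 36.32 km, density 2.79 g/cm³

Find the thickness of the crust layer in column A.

31.5 km

Take the compensation level at the base of the deeper column (depth z_c below the surface of column A) and equate Σ ρ_i t_i down to z_c; mantle fills any gap and the z_c terms cancel.
Column A: 2.593×0.919 + x×2.83 + (z_c − 2.593 − x)×3.24
Column B: 0.8042×0 + 36.32×2.79 + (z_c − 0.8042 − 36.32)×3.24
The z_c×3.24 term appears on both sides and cancels. Collect the known terms of each column as K = Σ(ρt)_known − 3.24 × (depth of known layers): K_A = 2.382967 − 3.24×2.593 = −6.018353; K_B = 101.3328 − 3.24×(0.8042 + 36.32) = −18.949608.
Balance: K_A − x×(3.24 − 2.83) = K_B, so x = (K_A − K_B)/(3.24 − 2.83) = 12.9313/0.41 = 31.5 km.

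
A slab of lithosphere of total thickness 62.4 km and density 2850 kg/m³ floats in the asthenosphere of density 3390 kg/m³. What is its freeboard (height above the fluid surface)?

Floating equilibrium: submerged depth d = t ρ_obj/ρ_fluid = 62.4 km × 2850/3390 = 52.46 km.
Freeboard = t − d = 62.4 km − 52.46 km = 9.94 km.

9.94 km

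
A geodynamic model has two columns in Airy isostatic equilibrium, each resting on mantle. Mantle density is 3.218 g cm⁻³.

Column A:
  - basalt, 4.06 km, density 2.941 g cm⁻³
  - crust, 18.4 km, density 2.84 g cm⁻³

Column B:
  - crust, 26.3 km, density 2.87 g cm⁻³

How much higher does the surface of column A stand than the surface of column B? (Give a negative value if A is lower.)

−0.333 km

For any compensation level in the mantle, the mantle terms cancel and isostasy reduces to e = (Σt_A − Σt_B) − (Σ(ρt)_A − Σ(ρt)_B) / ρ_m.
Σt_A = 22.46 km; Σt_B = 26.3 km; Σ(ρt)_A = 64.19646; Σ(ρt)_B = 75.481 (in km·g cm⁻³).
e = (22.46 − 26.3) − (64.19646 − 75.481) / 3.218 = −0.333 km.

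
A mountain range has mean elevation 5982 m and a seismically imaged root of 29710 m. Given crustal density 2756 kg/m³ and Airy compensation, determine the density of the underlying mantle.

Airy balance: ρ_c h = (ρ_m − ρ_c) r → ρ_m = ρ_c (1 + h/r).
ρ_m = 2756 × (1 + 5982 m/29710 m) = 3310 kg/m³.

3310 kg/m³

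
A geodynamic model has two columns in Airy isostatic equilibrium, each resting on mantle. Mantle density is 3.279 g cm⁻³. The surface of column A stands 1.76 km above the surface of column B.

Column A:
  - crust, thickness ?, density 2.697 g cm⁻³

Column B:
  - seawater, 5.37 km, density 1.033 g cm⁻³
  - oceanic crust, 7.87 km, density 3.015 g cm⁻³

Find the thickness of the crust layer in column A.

34.2 km

Take the compensation level at the base of the deeper column (depth z_c below the surface of column A) and equate Σ ρ_i t_i down to z_c; mantle fills any gap and the z_c terms cancel.
Column A: x×2.697 + (z_c − 0 − x)×3.279
Column B: 1.76×0 + 5.37×1.033 + 7.87×3.015 + (z_c − 1.76 − 13.24)×3.279
The z_c×3.279 term appears on both sides and cancels. Collect the known terms of each column as K = Σ(ρt)_known − 3.279 × (depth of known layers): K_A = 0 − 3.279×0 = 0; K_B = 29.27526 − 3.279×(1.76 + 13.24) = −19.90974.
Balance: K_A − x×(3.279 − 2.697) = K_B, so x = (K_A − K_B)/(3.279 − 2.697) = 19.9097/0.582 = 34.2 km.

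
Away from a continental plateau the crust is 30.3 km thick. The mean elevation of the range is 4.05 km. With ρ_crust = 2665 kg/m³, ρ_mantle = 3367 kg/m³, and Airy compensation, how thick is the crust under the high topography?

Root depth r = h ρ_c / (ρ_m − ρ_c) = 4.05 km × 2665 / 702 = 15.38 km.
Total thickness = T + h + r = 30.3 km + 4.05 km + 15.38 km = 49.7 km.

49.7 km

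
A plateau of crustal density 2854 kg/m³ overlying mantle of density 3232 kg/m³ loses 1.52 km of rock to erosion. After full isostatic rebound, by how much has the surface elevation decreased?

Rebound u = e ρ_c/ρ_m = 1.52 km × 2854/3232 = 1.342 km.
Net surface drop = e − u = 1.52 km − 1.342 km = e (ρ_m − ρ_c)/ρ_m = 0.178 km.

0.178 km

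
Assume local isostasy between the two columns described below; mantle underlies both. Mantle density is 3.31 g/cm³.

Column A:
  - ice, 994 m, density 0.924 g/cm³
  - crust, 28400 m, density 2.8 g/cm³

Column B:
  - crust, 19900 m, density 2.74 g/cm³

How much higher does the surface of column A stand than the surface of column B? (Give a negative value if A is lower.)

1670 m

For any compensation level in the mantle, the mantle terms cancel and isostasy reduces to e = (Σt_A − Σt_B) − (Σ(ρt)_A − Σ(ρt)_B) / ρ_m.
Σt_A = 29394 m; Σt_B = 19900 m; Σ(ρt)_A = 80438.456; Σ(ρt)_B = 54526 (in m·g/cm³).
e = (29394 − 19900) − (80438.456 − 54526) / 3.31 = 1670 m.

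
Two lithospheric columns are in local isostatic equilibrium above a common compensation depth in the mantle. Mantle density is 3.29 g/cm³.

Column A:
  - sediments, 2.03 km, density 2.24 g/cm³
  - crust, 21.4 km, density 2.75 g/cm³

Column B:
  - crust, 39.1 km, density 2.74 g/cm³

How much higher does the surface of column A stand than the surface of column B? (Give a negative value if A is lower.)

−2.38 km

For any compensation level in the mantle, the mantle terms cancel and isostasy reduces to e = (Σt_A − Σt_B) − (Σ(ρt)_A − Σ(ρt)_B) / ρ_m.
Σt_A = 23.43 km; Σt_B = 39.1 km; Σ(ρt)_A = 63.3972; Σ(ρt)_B = 107.134 (in km·g/cm³).
e = (23.43 − 39.1) − (63.3972 − 107.134) / 3.29 = −2.38 km.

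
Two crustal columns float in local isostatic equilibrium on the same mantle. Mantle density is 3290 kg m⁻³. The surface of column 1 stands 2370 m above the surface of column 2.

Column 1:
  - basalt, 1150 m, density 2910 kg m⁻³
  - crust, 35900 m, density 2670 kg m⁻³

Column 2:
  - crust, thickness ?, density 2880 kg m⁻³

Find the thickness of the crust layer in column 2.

36300 m

Take the compensation level at the base of the deeper column (depth z_c below the surface of column 1) and equate Σ ρ_i t_i down to z_c; mantle fills any gap and the z_c terms cancel.
Column 1: 1150×2910 + 35900×2670 + (z_c − 37050)×3290
Column 2: 2370×0 + x×2880 + (z_c − 2370 − 0 − x)×3290
The z_c×3290 term appears on both sides and cancels. Collect the known terms of each column as K = Σ(ρt)_known − 3290 × (depth of known layers): K_1 = 99199500 − 3290×37050 = −22695000; K_2 = 0 − 3290×(2370 + 0) = −7797300.
Balance: K_1 = K_2 − x×(3290 − 2880), so x = (K_2 − K_1)/(3290 − 2880) = 14897700/410 = 36300 m.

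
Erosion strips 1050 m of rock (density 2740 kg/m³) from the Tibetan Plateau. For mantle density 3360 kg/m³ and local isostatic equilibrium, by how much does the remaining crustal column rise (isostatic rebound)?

Unloading: uplift u = e ρ_c/ρ_m = 1050 m × 2740/3360 = 856 m.

856 m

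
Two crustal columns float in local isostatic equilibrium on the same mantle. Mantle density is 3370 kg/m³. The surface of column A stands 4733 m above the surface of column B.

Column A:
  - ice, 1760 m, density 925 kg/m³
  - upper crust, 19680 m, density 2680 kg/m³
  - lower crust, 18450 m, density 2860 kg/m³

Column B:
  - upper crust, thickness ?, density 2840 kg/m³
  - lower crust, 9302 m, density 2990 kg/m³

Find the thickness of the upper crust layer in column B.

14700 m

Take the compensation level at the base of the deeper column (depth z_c below the surface of column A) and equate Σ ρ_i t_i down to z_c; mantle fills any gap and the z_c terms cancel.
Column A: 1760×925 + 19680×2680 + 18450×2860 + (z_c − 39890)×3370
Column B: 4733×0 + x×2840 + 9302×2990 + (z_c − 4733 − 9302 − x)×3370
The z_c×3370 term appears on both sides and cancels. Collect the known terms of each column as K = Σ(ρt)_known − 3370 × (depth of known layers): K_A = 107137400 − 3370×39890 = −27291900; K_B = 27812980 − 3370×(4733 + 9302) = −19484970.
Balance: K_A = K_B − x×(3370 − 2840), so x = (K_B − K_A)/(3370 − 2840) = 7806930/530 = 14700 m.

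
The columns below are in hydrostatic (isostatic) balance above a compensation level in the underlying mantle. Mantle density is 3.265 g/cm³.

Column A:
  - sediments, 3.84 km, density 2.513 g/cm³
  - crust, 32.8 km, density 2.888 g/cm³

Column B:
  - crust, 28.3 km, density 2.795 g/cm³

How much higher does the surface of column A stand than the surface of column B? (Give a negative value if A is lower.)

For any compensation level in the mantle, the mantle terms cancel and isostasy reduces to e = (Σt_A − Σt_B) − (Σ(ρt)_A − Σ(ρt)_B) / ρ_m.
Σt_A = 36.64 km; Σt_B = 28.3 km; Σ(ρt)_A = 104.37632; Σ(ρt)_B = 79.0985 (in km·g/cm³).
e = (36.64 − 28.3) − (104.37632 − 79.0985) / 3.265 = 0.598 km.

0.598 km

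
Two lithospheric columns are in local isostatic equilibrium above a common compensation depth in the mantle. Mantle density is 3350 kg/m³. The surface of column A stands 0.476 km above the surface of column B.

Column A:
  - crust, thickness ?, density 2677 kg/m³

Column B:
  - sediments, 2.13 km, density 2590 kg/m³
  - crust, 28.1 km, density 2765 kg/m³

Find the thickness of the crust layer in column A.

29.2 km

Take the compensation level at the base of the deeper column (depth z_c below the surface of column A) and equate Σ ρ_i t_i down to z_c; mantle fills any gap and the z_c terms cancel.
Column A: x×2677 + (z_c − 0 − x)×3350
Column B: 0.476×0 + 2.13×2590 + 28.1×2765 + (z_c − 0.476 − 30.23)×3350
The z_c×3350 term appears on both sides and cancels. Collect the known terms of each column as K = Σ(ρt)_known − 3350 × (depth of known layers): K_A = 0 − 3350×0 = 0; K_B = 83213.2 − 3350×(0.476 + 30.23) = −19651.9.
Balance: K_A − x×(3350 − 2677) = K_B, so x = (K_A − K_B)/(3350 − 2677) = 19651.9/673 = 29.2 km.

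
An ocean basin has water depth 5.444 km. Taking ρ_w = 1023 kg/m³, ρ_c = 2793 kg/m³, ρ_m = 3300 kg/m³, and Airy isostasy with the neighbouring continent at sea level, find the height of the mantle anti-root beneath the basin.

By Archimedes' principle applied to the lithosphere: replacing crust with seawater at the top is compensated by replacing crust with mantle at the base: d (ρ_c − ρ_w) = a (ρ_m − ρ_c).
a = d (ρ_c − ρ_w)/(ρ_m − ρ_c) = 5.444 km × 1770/507 = 19 km.

19 km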